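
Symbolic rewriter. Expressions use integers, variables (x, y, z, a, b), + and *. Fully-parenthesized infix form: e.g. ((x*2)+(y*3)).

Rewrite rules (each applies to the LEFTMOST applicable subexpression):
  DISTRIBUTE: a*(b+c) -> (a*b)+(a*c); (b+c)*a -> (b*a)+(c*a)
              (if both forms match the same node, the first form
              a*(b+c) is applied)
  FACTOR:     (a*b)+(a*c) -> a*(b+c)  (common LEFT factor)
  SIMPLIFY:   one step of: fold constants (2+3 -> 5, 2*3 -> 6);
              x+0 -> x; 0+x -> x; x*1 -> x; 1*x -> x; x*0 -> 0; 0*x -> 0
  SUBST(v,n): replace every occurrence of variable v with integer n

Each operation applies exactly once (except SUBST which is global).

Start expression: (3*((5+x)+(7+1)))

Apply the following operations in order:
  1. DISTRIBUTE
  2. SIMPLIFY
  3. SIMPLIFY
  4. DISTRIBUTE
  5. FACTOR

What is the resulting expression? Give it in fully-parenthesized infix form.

Answer: ((3*(5+x))+24)

Derivation:
Start: (3*((5+x)+(7+1)))
Apply DISTRIBUTE at root (target: (3*((5+x)+(7+1)))): (3*((5+x)+(7+1))) -> ((3*(5+x))+(3*(7+1)))
Apply SIMPLIFY at RR (target: (7+1)): ((3*(5+x))+(3*(7+1))) -> ((3*(5+x))+(3*8))
Apply SIMPLIFY at R (target: (3*8)): ((3*(5+x))+(3*8)) -> ((3*(5+x))+24)
Apply DISTRIBUTE at L (target: (3*(5+x))): ((3*(5+x))+24) -> (((3*5)+(3*x))+24)
Apply FACTOR at L (target: ((3*5)+(3*x))): (((3*5)+(3*x))+24) -> ((3*(5+x))+24)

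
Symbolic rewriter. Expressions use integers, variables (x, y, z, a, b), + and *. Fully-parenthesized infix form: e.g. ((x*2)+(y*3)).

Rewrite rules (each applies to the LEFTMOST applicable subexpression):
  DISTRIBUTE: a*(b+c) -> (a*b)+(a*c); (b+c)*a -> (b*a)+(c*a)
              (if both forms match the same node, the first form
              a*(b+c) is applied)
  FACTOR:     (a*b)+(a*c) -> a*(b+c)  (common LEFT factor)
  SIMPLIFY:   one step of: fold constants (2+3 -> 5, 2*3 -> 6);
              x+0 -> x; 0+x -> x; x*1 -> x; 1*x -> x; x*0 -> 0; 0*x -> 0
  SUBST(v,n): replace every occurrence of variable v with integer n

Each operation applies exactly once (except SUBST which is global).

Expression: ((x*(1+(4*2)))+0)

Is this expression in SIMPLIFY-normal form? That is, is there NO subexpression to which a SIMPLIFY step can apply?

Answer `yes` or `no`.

Expression: ((x*(1+(4*2)))+0)
Scanning for simplifiable subexpressions (pre-order)...
  at root: ((x*(1+(4*2)))+0) (SIMPLIFIABLE)
  at L: (x*(1+(4*2))) (not simplifiable)
  at LR: (1+(4*2)) (not simplifiable)
  at LRR: (4*2) (SIMPLIFIABLE)
Found simplifiable subexpr at path root: ((x*(1+(4*2)))+0)
One SIMPLIFY step would give: (x*(1+(4*2)))
-> NOT in normal form.

Answer: no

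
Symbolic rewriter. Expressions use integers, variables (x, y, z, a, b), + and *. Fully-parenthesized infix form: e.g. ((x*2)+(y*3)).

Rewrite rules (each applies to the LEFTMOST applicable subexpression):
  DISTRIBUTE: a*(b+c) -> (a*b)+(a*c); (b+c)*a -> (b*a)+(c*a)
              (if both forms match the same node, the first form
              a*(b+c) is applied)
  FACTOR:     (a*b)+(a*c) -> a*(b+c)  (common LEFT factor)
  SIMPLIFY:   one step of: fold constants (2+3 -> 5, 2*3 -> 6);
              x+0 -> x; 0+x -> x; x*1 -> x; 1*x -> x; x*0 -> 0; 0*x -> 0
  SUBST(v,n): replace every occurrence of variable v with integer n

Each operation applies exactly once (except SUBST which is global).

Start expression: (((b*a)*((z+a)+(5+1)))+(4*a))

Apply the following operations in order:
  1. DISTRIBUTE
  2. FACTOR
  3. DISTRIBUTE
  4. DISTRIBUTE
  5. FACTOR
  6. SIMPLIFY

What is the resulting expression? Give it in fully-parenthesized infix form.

Answer: ((((b*a)*(z+a))+((b*a)*6))+(4*a))

Derivation:
Start: (((b*a)*((z+a)+(5+1)))+(4*a))
Apply DISTRIBUTE at L (target: ((b*a)*((z+a)+(5+1)))): (((b*a)*((z+a)+(5+1)))+(4*a)) -> ((((b*a)*(z+a))+((b*a)*(5+1)))+(4*a))
Apply FACTOR at L (target: (((b*a)*(z+a))+((b*a)*(5+1)))): ((((b*a)*(z+a))+((b*a)*(5+1)))+(4*a)) -> (((b*a)*((z+a)+(5+1)))+(4*a))
Apply DISTRIBUTE at L (target: ((b*a)*((z+a)+(5+1)))): (((b*a)*((z+a)+(5+1)))+(4*a)) -> ((((b*a)*(z+a))+((b*a)*(5+1)))+(4*a))
Apply DISTRIBUTE at LL (target: ((b*a)*(z+a))): ((((b*a)*(z+a))+((b*a)*(5+1)))+(4*a)) -> (((((b*a)*z)+((b*a)*a))+((b*a)*(5+1)))+(4*a))
Apply FACTOR at LL (target: (((b*a)*z)+((b*a)*a))): (((((b*a)*z)+((b*a)*a))+((b*a)*(5+1)))+(4*a)) -> ((((b*a)*(z+a))+((b*a)*(5+1)))+(4*a))
Apply SIMPLIFY at LRR (target: (5+1)): ((((b*a)*(z+a))+((b*a)*(5+1)))+(4*a)) -> ((((b*a)*(z+a))+((b*a)*6))+(4*a))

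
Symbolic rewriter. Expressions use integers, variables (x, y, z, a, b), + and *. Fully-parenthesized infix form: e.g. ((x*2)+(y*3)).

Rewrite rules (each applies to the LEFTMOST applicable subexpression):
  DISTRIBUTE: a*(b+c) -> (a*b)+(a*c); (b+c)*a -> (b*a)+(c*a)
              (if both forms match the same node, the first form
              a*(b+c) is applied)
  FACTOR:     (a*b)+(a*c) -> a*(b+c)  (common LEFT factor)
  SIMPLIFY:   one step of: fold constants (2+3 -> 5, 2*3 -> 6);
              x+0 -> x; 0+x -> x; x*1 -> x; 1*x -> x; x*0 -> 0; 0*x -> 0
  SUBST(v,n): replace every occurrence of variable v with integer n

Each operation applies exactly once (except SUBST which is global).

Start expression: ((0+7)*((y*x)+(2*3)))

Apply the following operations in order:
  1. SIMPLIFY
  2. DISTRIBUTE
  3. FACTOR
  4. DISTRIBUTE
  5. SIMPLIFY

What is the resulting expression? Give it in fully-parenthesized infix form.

Start: ((0+7)*((y*x)+(2*3)))
Apply SIMPLIFY at L (target: (0+7)): ((0+7)*((y*x)+(2*3))) -> (7*((y*x)+(2*3)))
Apply DISTRIBUTE at root (target: (7*((y*x)+(2*3)))): (7*((y*x)+(2*3))) -> ((7*(y*x))+(7*(2*3)))
Apply FACTOR at root (target: ((7*(y*x))+(7*(2*3)))): ((7*(y*x))+(7*(2*3))) -> (7*((y*x)+(2*3)))
Apply DISTRIBUTE at root (target: (7*((y*x)+(2*3)))): (7*((y*x)+(2*3))) -> ((7*(y*x))+(7*(2*3)))
Apply SIMPLIFY at RR (target: (2*3)): ((7*(y*x))+(7*(2*3))) -> ((7*(y*x))+(7*6))

Answer: ((7*(y*x))+(7*6))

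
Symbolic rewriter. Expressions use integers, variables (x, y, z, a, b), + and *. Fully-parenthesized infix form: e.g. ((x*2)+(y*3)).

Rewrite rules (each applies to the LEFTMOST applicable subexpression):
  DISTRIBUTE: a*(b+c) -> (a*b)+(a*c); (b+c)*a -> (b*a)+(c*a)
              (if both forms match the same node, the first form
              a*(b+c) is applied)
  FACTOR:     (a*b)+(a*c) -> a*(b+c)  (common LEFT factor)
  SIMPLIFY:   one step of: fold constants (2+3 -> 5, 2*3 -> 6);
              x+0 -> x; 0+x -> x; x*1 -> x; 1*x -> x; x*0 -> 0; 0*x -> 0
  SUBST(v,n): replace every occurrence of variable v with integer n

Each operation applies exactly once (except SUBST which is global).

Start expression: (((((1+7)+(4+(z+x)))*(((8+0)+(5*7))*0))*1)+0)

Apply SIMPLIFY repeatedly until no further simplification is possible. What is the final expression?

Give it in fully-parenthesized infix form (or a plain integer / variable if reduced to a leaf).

Start: (((((1+7)+(4+(z+x)))*(((8+0)+(5*7))*0))*1)+0)
Step 1: at root: (((((1+7)+(4+(z+x)))*(((8+0)+(5*7))*0))*1)+0) -> ((((1+7)+(4+(z+x)))*(((8+0)+(5*7))*0))*1); overall: (((((1+7)+(4+(z+x)))*(((8+0)+(5*7))*0))*1)+0) -> ((((1+7)+(4+(z+x)))*(((8+0)+(5*7))*0))*1)
Step 2: at root: ((((1+7)+(4+(z+x)))*(((8+0)+(5*7))*0))*1) -> (((1+7)+(4+(z+x)))*(((8+0)+(5*7))*0)); overall: ((((1+7)+(4+(z+x)))*(((8+0)+(5*7))*0))*1) -> (((1+7)+(4+(z+x)))*(((8+0)+(5*7))*0))
Step 3: at LL: (1+7) -> 8; overall: (((1+7)+(4+(z+x)))*(((8+0)+(5*7))*0)) -> ((8+(4+(z+x)))*(((8+0)+(5*7))*0))
Step 4: at R: (((8+0)+(5*7))*0) -> 0; overall: ((8+(4+(z+x)))*(((8+0)+(5*7))*0)) -> ((8+(4+(z+x)))*0)
Step 5: at root: ((8+(4+(z+x)))*0) -> 0; overall: ((8+(4+(z+x)))*0) -> 0
Fixed point: 0

Answer: 0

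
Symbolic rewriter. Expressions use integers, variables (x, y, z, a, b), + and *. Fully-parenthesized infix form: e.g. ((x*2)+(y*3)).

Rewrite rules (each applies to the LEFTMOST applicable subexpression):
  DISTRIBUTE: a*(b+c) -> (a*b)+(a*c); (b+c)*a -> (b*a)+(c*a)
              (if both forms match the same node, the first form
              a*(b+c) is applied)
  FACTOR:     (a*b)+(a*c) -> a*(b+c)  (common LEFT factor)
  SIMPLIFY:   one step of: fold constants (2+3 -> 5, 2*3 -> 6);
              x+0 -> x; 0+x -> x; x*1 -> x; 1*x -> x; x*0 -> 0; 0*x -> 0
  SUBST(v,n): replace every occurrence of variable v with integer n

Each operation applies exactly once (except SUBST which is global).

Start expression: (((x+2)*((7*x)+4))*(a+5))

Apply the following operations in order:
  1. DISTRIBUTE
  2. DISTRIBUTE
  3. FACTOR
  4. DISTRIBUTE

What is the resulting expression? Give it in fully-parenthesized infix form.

Answer: (((((x+2)*(7*x))+((x+2)*4))*a)+(((x+2)*((7*x)+4))*5))

Derivation:
Start: (((x+2)*((7*x)+4))*(a+5))
Apply DISTRIBUTE at root (target: (((x+2)*((7*x)+4))*(a+5))): (((x+2)*((7*x)+4))*(a+5)) -> ((((x+2)*((7*x)+4))*a)+(((x+2)*((7*x)+4))*5))
Apply DISTRIBUTE at LL (target: ((x+2)*((7*x)+4))): ((((x+2)*((7*x)+4))*a)+(((x+2)*((7*x)+4))*5)) -> (((((x+2)*(7*x))+((x+2)*4))*a)+(((x+2)*((7*x)+4))*5))
Apply FACTOR at LL (target: (((x+2)*(7*x))+((x+2)*4))): (((((x+2)*(7*x))+((x+2)*4))*a)+(((x+2)*((7*x)+4))*5)) -> ((((x+2)*((7*x)+4))*a)+(((x+2)*((7*x)+4))*5))
Apply DISTRIBUTE at LL (target: ((x+2)*((7*x)+4))): ((((x+2)*((7*x)+4))*a)+(((x+2)*((7*x)+4))*5)) -> (((((x+2)*(7*x))+((x+2)*4))*a)+(((x+2)*((7*x)+4))*5))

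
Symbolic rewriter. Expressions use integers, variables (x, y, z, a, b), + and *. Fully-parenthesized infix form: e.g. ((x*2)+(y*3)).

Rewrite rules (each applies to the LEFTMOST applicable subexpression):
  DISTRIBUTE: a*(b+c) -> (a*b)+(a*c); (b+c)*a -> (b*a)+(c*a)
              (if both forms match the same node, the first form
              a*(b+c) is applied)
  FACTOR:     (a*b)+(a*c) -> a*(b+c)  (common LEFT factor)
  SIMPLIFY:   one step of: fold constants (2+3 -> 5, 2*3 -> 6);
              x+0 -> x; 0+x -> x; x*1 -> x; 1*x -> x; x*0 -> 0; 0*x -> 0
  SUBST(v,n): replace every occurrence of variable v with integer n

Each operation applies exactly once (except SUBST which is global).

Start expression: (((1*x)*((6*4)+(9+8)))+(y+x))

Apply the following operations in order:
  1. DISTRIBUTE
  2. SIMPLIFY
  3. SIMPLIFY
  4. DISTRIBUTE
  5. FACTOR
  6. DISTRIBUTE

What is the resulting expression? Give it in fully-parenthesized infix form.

Answer: (((x*24)+(((1*x)*9)+((1*x)*8)))+(y+x))

Derivation:
Start: (((1*x)*((6*4)+(9+8)))+(y+x))
Apply DISTRIBUTE at L (target: ((1*x)*((6*4)+(9+8)))): (((1*x)*((6*4)+(9+8)))+(y+x)) -> ((((1*x)*(6*4))+((1*x)*(9+8)))+(y+x))
Apply SIMPLIFY at LLL (target: (1*x)): ((((1*x)*(6*4))+((1*x)*(9+8)))+(y+x)) -> (((x*(6*4))+((1*x)*(9+8)))+(y+x))
Apply SIMPLIFY at LLR (target: (6*4)): (((x*(6*4))+((1*x)*(9+8)))+(y+x)) -> (((x*24)+((1*x)*(9+8)))+(y+x))
Apply DISTRIBUTE at LR (target: ((1*x)*(9+8))): (((x*24)+((1*x)*(9+8)))+(y+x)) -> (((x*24)+(((1*x)*9)+((1*x)*8)))+(y+x))
Apply FACTOR at LR (target: (((1*x)*9)+((1*x)*8))): (((x*24)+(((1*x)*9)+((1*x)*8)))+(y+x)) -> (((x*24)+((1*x)*(9+8)))+(y+x))
Apply DISTRIBUTE at LR (target: ((1*x)*(9+8))): (((x*24)+((1*x)*(9+8)))+(y+x)) -> (((x*24)+(((1*x)*9)+((1*x)*8)))+(y+x))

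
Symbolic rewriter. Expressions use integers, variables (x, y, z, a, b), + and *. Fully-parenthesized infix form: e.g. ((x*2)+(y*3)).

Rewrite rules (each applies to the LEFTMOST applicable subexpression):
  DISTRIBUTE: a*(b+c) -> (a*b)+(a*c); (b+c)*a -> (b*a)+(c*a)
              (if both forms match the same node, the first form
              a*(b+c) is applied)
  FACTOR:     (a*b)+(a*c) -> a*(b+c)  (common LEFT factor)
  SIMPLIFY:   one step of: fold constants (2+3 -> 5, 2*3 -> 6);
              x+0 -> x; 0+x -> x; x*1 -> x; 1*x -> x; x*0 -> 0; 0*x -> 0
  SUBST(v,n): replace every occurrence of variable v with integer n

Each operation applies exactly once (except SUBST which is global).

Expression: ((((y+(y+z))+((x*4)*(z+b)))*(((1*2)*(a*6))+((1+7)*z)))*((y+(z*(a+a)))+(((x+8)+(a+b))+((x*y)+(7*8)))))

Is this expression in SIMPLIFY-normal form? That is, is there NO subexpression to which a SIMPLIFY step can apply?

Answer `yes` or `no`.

Answer: no

Derivation:
Expression: ((((y+(y+z))+((x*4)*(z+b)))*(((1*2)*(a*6))+((1+7)*z)))*((y+(z*(a+a)))+(((x+8)+(a+b))+((x*y)+(7*8)))))
Scanning for simplifiable subexpressions (pre-order)...
  at root: ((((y+(y+z))+((x*4)*(z+b)))*(((1*2)*(a*6))+((1+7)*z)))*((y+(z*(a+a)))+(((x+8)+(a+b))+((x*y)+(7*8))))) (not simplifiable)
  at L: (((y+(y+z))+((x*4)*(z+b)))*(((1*2)*(a*6))+((1+7)*z))) (not simplifiable)
  at LL: ((y+(y+z))+((x*4)*(z+b))) (not simplifiable)
  at LLL: (y+(y+z)) (not simplifiable)
  at LLLR: (y+z) (not simplifiable)
  at LLR: ((x*4)*(z+b)) (not simplifiable)
  at LLRL: (x*4) (not simplifiable)
  at LLRR: (z+b) (not simplifiable)
  at LR: (((1*2)*(a*6))+((1+7)*z)) (not simplifiable)
  at LRL: ((1*2)*(a*6)) (not simplifiable)
  at LRLL: (1*2) (SIMPLIFIABLE)
  at LRLR: (a*6) (not simplifiable)
  at LRR: ((1+7)*z) (not simplifiable)
  at LRRL: (1+7) (SIMPLIFIABLE)
  at R: ((y+(z*(a+a)))+(((x+8)+(a+b))+((x*y)+(7*8)))) (not simplifiable)
  at RL: (y+(z*(a+a))) (not simplifiable)
  at RLR: (z*(a+a)) (not simplifiable)
  at RLRR: (a+a) (not simplifiable)
  at RR: (((x+8)+(a+b))+((x*y)+(7*8))) (not simplifiable)
  at RRL: ((x+8)+(a+b)) (not simplifiable)
  at RRLL: (x+8) (not simplifiable)
  at RRLR: (a+b) (not simplifiable)
  at RRR: ((x*y)+(7*8)) (not simplifiable)
  at RRRL: (x*y) (not simplifiable)
  at RRRR: (7*8) (SIMPLIFIABLE)
Found simplifiable subexpr at path LRLL: (1*2)
One SIMPLIFY step would give: ((((y+(y+z))+((x*4)*(z+b)))*((2*(a*6))+((1+7)*z)))*((y+(z*(a+a)))+(((x+8)+(a+b))+((x*y)+(7*8)))))
-> NOT in normal form.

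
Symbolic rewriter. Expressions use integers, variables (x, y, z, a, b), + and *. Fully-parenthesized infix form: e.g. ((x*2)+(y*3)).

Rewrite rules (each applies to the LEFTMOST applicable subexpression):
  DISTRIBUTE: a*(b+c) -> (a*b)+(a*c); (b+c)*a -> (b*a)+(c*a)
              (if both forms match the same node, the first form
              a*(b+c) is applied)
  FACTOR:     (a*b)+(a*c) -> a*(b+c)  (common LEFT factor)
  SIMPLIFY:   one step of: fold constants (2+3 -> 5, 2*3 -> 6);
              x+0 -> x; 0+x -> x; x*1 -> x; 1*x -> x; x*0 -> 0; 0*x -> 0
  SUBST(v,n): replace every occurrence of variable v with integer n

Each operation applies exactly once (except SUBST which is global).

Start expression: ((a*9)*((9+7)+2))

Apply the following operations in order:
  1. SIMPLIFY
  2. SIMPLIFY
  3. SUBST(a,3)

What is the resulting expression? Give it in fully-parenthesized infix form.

Start: ((a*9)*((9+7)+2))
Apply SIMPLIFY at RL (target: (9+7)): ((a*9)*((9+7)+2)) -> ((a*9)*(16+2))
Apply SIMPLIFY at R (target: (16+2)): ((a*9)*(16+2)) -> ((a*9)*18)
Apply SUBST(a,3): ((a*9)*18) -> ((3*9)*18)

Answer: ((3*9)*18)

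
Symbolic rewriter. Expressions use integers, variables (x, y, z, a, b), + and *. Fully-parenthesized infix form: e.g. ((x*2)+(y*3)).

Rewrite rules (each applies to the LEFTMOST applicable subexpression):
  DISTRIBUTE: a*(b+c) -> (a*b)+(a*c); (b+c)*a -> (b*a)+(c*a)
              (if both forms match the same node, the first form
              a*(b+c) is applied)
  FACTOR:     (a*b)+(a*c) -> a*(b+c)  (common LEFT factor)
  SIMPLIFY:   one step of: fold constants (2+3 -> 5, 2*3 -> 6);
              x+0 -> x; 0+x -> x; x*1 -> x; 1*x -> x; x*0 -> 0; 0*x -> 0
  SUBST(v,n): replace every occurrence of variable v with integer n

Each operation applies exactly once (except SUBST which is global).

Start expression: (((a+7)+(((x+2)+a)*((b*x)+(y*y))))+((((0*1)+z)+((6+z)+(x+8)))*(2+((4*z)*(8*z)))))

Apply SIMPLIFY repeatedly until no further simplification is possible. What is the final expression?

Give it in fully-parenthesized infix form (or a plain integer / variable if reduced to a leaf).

Start: (((a+7)+(((x+2)+a)*((b*x)+(y*y))))+((((0*1)+z)+((6+z)+(x+8)))*(2+((4*z)*(8*z)))))
Step 1: at RLLL: (0*1) -> 0; overall: (((a+7)+(((x+2)+a)*((b*x)+(y*y))))+((((0*1)+z)+((6+z)+(x+8)))*(2+((4*z)*(8*z))))) -> (((a+7)+(((x+2)+a)*((b*x)+(y*y))))+(((0+z)+((6+z)+(x+8)))*(2+((4*z)*(8*z)))))
Step 2: at RLL: (0+z) -> z; overall: (((a+7)+(((x+2)+a)*((b*x)+(y*y))))+(((0+z)+((6+z)+(x+8)))*(2+((4*z)*(8*z))))) -> (((a+7)+(((x+2)+a)*((b*x)+(y*y))))+((z+((6+z)+(x+8)))*(2+((4*z)*(8*z)))))
Fixed point: (((a+7)+(((x+2)+a)*((b*x)+(y*y))))+((z+((6+z)+(x+8)))*(2+((4*z)*(8*z)))))

Answer: (((a+7)+(((x+2)+a)*((b*x)+(y*y))))+((z+((6+z)+(x+8)))*(2+((4*z)*(8*z)))))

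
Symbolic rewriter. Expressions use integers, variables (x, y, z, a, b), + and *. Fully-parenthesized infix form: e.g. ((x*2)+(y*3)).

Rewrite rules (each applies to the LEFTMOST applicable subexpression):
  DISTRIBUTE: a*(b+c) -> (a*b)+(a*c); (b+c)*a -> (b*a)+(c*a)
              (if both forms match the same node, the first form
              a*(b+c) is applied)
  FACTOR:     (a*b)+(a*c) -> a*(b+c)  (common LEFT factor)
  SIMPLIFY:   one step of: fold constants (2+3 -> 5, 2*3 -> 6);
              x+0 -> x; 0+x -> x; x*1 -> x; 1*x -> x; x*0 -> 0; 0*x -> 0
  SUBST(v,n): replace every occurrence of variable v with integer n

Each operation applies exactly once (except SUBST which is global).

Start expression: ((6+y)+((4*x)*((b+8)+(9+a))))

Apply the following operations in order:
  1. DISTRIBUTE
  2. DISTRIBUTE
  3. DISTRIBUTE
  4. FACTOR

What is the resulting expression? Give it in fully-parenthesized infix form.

Start: ((6+y)+((4*x)*((b+8)+(9+a))))
Apply DISTRIBUTE at R (target: ((4*x)*((b+8)+(9+a)))): ((6+y)+((4*x)*((b+8)+(9+a)))) -> ((6+y)+(((4*x)*(b+8))+((4*x)*(9+a))))
Apply DISTRIBUTE at RL (target: ((4*x)*(b+8))): ((6+y)+(((4*x)*(b+8))+((4*x)*(9+a)))) -> ((6+y)+((((4*x)*b)+((4*x)*8))+((4*x)*(9+a))))
Apply DISTRIBUTE at RR (target: ((4*x)*(9+a))): ((6+y)+((((4*x)*b)+((4*x)*8))+((4*x)*(9+a)))) -> ((6+y)+((((4*x)*b)+((4*x)*8))+(((4*x)*9)+((4*x)*a))))
Apply FACTOR at RL (target: (((4*x)*b)+((4*x)*8))): ((6+y)+((((4*x)*b)+((4*x)*8))+(((4*x)*9)+((4*x)*a)))) -> ((6+y)+(((4*x)*(b+8))+(((4*x)*9)+((4*x)*a))))

Answer: ((6+y)+(((4*x)*(b+8))+(((4*x)*9)+((4*x)*a))))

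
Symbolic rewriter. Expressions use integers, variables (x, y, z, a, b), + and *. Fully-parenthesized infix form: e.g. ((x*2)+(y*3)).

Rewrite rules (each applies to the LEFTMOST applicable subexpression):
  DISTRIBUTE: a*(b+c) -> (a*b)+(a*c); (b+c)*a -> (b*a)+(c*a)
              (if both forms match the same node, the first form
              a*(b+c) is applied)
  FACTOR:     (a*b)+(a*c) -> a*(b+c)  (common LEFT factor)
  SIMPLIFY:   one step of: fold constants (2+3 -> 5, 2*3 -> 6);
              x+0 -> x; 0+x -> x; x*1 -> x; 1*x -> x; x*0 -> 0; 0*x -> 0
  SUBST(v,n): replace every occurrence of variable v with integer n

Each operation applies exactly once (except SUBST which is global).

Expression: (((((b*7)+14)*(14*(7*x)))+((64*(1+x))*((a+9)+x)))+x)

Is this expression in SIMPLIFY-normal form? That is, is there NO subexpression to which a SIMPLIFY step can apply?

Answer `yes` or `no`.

Answer: yes

Derivation:
Expression: (((((b*7)+14)*(14*(7*x)))+((64*(1+x))*((a+9)+x)))+x)
Scanning for simplifiable subexpressions (pre-order)...
  at root: (((((b*7)+14)*(14*(7*x)))+((64*(1+x))*((a+9)+x)))+x) (not simplifiable)
  at L: ((((b*7)+14)*(14*(7*x)))+((64*(1+x))*((a+9)+x))) (not simplifiable)
  at LL: (((b*7)+14)*(14*(7*x))) (not simplifiable)
  at LLL: ((b*7)+14) (not simplifiable)
  at LLLL: (b*7) (not simplifiable)
  at LLR: (14*(7*x)) (not simplifiable)
  at LLRR: (7*x) (not simplifiable)
  at LR: ((64*(1+x))*((a+9)+x)) (not simplifiable)
  at LRL: (64*(1+x)) (not simplifiable)
  at LRLR: (1+x) (not simplifiable)
  at LRR: ((a+9)+x) (not simplifiable)
  at LRRL: (a+9) (not simplifiable)
Result: no simplifiable subexpression found -> normal form.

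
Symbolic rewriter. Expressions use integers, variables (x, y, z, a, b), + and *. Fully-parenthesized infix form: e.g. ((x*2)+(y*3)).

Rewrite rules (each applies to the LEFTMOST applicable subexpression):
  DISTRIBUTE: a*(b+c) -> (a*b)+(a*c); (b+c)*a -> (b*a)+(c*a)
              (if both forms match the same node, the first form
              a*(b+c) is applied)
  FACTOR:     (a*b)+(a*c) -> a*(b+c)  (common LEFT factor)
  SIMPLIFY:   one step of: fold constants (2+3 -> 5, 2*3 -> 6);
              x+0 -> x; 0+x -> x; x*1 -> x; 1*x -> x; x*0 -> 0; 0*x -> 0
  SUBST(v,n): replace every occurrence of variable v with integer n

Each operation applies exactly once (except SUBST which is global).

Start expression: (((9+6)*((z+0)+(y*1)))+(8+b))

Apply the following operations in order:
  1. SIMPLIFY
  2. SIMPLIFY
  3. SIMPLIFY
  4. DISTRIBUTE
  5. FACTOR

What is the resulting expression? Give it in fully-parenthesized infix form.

Answer: ((15*(z+y))+(8+b))

Derivation:
Start: (((9+6)*((z+0)+(y*1)))+(8+b))
Apply SIMPLIFY at LL (target: (9+6)): (((9+6)*((z+0)+(y*1)))+(8+b)) -> ((15*((z+0)+(y*1)))+(8+b))
Apply SIMPLIFY at LRL (target: (z+0)): ((15*((z+0)+(y*1)))+(8+b)) -> ((15*(z+(y*1)))+(8+b))
Apply SIMPLIFY at LRR (target: (y*1)): ((15*(z+(y*1)))+(8+b)) -> ((15*(z+y))+(8+b))
Apply DISTRIBUTE at L (target: (15*(z+y))): ((15*(z+y))+(8+b)) -> (((15*z)+(15*y))+(8+b))
Apply FACTOR at L (target: ((15*z)+(15*y))): (((15*z)+(15*y))+(8+b)) -> ((15*(z+y))+(8+b))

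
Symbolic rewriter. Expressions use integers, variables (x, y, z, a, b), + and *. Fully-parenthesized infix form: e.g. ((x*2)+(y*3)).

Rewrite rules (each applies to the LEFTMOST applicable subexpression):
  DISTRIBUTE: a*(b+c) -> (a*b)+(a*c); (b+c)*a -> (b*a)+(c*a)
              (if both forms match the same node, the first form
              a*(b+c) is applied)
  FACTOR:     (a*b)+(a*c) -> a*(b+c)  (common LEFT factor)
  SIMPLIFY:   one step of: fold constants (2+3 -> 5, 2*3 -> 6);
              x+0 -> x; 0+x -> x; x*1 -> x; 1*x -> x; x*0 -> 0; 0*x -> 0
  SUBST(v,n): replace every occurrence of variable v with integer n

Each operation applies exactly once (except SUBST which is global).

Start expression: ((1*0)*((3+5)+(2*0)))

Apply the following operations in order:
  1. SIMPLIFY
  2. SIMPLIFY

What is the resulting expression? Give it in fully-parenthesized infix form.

Start: ((1*0)*((3+5)+(2*0)))
Apply SIMPLIFY at L (target: (1*0)): ((1*0)*((3+5)+(2*0))) -> (0*((3+5)+(2*0)))
Apply SIMPLIFY at root (target: (0*((3+5)+(2*0)))): (0*((3+5)+(2*0))) -> 0

Answer: 0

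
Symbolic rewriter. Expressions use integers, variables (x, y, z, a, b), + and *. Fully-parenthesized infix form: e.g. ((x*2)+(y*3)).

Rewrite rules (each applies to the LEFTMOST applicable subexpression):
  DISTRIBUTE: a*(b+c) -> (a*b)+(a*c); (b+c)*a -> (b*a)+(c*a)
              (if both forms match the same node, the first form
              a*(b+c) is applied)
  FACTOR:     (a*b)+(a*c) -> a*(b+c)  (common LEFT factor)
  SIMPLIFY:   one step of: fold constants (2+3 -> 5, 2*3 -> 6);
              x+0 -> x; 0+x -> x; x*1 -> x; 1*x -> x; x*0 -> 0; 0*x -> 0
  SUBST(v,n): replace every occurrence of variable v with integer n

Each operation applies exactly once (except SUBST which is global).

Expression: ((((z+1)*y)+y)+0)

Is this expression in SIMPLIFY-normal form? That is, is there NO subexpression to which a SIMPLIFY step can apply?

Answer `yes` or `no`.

Expression: ((((z+1)*y)+y)+0)
Scanning for simplifiable subexpressions (pre-order)...
  at root: ((((z+1)*y)+y)+0) (SIMPLIFIABLE)
  at L: (((z+1)*y)+y) (not simplifiable)
  at LL: ((z+1)*y) (not simplifiable)
  at LLL: (z+1) (not simplifiable)
Found simplifiable subexpr at path root: ((((z+1)*y)+y)+0)
One SIMPLIFY step would give: (((z+1)*y)+y)
-> NOT in normal form.

Answer: no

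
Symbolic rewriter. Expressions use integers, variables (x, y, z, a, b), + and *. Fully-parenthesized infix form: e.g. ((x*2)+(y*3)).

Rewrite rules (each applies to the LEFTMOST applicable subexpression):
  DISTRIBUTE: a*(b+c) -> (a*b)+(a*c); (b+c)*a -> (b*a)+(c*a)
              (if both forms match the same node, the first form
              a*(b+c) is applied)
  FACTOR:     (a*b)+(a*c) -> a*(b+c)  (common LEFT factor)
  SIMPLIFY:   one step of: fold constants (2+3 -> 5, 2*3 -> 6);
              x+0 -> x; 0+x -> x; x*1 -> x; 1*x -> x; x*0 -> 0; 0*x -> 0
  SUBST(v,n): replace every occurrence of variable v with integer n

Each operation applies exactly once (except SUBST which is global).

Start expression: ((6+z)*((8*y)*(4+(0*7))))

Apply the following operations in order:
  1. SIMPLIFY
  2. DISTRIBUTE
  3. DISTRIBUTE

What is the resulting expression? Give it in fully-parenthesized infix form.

Answer: ((6*(((8*y)*4)+((8*y)*0)))+(z*((8*y)*(4+0))))

Derivation:
Start: ((6+z)*((8*y)*(4+(0*7))))
Apply SIMPLIFY at RRR (target: (0*7)): ((6+z)*((8*y)*(4+(0*7)))) -> ((6+z)*((8*y)*(4+0)))
Apply DISTRIBUTE at root (target: ((6+z)*((8*y)*(4+0)))): ((6+z)*((8*y)*(4+0))) -> ((6*((8*y)*(4+0)))+(z*((8*y)*(4+0))))
Apply DISTRIBUTE at LR (target: ((8*y)*(4+0))): ((6*((8*y)*(4+0)))+(z*((8*y)*(4+0)))) -> ((6*(((8*y)*4)+((8*y)*0)))+(z*((8*y)*(4+0))))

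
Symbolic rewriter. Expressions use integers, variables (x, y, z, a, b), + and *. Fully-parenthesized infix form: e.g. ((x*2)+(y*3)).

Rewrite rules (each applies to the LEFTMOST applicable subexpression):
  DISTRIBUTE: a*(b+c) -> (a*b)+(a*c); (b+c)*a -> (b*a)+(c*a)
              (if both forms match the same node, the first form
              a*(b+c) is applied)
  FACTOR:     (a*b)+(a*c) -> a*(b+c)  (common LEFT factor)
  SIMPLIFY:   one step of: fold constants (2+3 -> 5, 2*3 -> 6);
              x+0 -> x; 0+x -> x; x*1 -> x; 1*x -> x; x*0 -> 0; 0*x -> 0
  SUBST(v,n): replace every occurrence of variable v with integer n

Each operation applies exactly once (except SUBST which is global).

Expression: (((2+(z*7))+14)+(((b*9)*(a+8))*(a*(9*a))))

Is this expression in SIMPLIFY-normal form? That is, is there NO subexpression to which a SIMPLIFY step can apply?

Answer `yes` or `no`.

Answer: yes

Derivation:
Expression: (((2+(z*7))+14)+(((b*9)*(a+8))*(a*(9*a))))
Scanning for simplifiable subexpressions (pre-order)...
  at root: (((2+(z*7))+14)+(((b*9)*(a+8))*(a*(9*a)))) (not simplifiable)
  at L: ((2+(z*7))+14) (not simplifiable)
  at LL: (2+(z*7)) (not simplifiable)
  at LLR: (z*7) (not simplifiable)
  at R: (((b*9)*(a+8))*(a*(9*a))) (not simplifiable)
  at RL: ((b*9)*(a+8)) (not simplifiable)
  at RLL: (b*9) (not simplifiable)
  at RLR: (a+8) (not simplifiable)
  at RR: (a*(9*a)) (not simplifiable)
  at RRR: (9*a) (not simplifiable)
Result: no simplifiable subexpression found -> normal form.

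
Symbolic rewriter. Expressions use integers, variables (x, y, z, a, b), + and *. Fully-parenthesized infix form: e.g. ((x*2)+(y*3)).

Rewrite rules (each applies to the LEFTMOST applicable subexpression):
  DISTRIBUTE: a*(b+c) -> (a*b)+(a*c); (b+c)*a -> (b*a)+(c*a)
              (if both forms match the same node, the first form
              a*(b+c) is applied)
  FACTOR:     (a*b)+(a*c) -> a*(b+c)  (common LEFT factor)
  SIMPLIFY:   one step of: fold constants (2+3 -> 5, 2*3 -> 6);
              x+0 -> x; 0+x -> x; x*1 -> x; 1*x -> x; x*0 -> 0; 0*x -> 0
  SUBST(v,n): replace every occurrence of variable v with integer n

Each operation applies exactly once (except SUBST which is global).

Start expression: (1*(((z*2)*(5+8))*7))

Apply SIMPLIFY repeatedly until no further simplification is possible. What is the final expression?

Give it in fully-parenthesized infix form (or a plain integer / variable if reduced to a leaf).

Start: (1*(((z*2)*(5+8))*7))
Step 1: at root: (1*(((z*2)*(5+8))*7)) -> (((z*2)*(5+8))*7); overall: (1*(((z*2)*(5+8))*7)) -> (((z*2)*(5+8))*7)
Step 2: at LR: (5+8) -> 13; overall: (((z*2)*(5+8))*7) -> (((z*2)*13)*7)
Fixed point: (((z*2)*13)*7)

Answer: (((z*2)*13)*7)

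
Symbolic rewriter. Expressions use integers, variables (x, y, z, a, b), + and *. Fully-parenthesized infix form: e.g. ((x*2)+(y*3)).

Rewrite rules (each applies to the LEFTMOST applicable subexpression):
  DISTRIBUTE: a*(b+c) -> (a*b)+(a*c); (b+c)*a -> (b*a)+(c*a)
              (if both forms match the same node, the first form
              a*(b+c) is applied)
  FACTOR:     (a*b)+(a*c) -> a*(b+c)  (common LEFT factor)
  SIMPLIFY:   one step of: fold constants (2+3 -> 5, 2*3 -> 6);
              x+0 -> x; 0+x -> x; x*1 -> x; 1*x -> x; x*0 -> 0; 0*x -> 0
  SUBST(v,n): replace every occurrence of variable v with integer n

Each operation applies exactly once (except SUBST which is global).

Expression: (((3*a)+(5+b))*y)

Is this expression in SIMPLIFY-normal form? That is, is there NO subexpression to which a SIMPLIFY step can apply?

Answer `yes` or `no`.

Expression: (((3*a)+(5+b))*y)
Scanning for simplifiable subexpressions (pre-order)...
  at root: (((3*a)+(5+b))*y) (not simplifiable)
  at L: ((3*a)+(5+b)) (not simplifiable)
  at LL: (3*a) (not simplifiable)
  at LR: (5+b) (not simplifiable)
Result: no simplifiable subexpression found -> normal form.

Answer: yes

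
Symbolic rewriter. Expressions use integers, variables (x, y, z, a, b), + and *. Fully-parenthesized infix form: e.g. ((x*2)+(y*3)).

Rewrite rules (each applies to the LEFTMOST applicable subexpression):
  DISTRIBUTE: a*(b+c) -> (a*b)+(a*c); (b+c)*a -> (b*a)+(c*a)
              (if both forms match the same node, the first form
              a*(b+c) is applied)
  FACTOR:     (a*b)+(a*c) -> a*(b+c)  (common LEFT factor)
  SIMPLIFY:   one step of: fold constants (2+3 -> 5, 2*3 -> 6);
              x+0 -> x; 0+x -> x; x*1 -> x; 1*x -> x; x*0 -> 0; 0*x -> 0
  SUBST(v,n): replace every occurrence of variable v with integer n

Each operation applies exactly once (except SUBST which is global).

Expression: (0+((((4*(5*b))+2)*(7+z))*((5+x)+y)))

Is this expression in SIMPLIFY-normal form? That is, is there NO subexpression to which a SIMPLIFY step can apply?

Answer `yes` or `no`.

Answer: no

Derivation:
Expression: (0+((((4*(5*b))+2)*(7+z))*((5+x)+y)))
Scanning for simplifiable subexpressions (pre-order)...
  at root: (0+((((4*(5*b))+2)*(7+z))*((5+x)+y))) (SIMPLIFIABLE)
  at R: ((((4*(5*b))+2)*(7+z))*((5+x)+y)) (not simplifiable)
  at RL: (((4*(5*b))+2)*(7+z)) (not simplifiable)
  at RLL: ((4*(5*b))+2) (not simplifiable)
  at RLLL: (4*(5*b)) (not simplifiable)
  at RLLLR: (5*b) (not simplifiable)
  at RLR: (7+z) (not simplifiable)
  at RR: ((5+x)+y) (not simplifiable)
  at RRL: (5+x) (not simplifiable)
Found simplifiable subexpr at path root: (0+((((4*(5*b))+2)*(7+z))*((5+x)+y)))
One SIMPLIFY step would give: ((((4*(5*b))+2)*(7+z))*((5+x)+y))
-> NOT in normal form.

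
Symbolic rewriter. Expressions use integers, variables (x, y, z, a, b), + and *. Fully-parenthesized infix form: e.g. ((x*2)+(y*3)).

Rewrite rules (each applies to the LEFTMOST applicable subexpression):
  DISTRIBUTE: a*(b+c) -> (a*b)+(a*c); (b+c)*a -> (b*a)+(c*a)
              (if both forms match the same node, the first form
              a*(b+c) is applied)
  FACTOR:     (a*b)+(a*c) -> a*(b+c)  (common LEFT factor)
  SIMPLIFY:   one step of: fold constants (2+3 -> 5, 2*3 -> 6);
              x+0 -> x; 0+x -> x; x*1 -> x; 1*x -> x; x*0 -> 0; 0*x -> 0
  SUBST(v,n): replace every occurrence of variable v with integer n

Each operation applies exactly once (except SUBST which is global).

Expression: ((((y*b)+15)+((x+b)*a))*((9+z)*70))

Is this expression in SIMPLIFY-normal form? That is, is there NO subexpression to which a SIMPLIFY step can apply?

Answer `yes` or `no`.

Answer: yes

Derivation:
Expression: ((((y*b)+15)+((x+b)*a))*((9+z)*70))
Scanning for simplifiable subexpressions (pre-order)...
  at root: ((((y*b)+15)+((x+b)*a))*((9+z)*70)) (not simplifiable)
  at L: (((y*b)+15)+((x+b)*a)) (not simplifiable)
  at LL: ((y*b)+15) (not simplifiable)
  at LLL: (y*b) (not simplifiable)
  at LR: ((x+b)*a) (not simplifiable)
  at LRL: (x+b) (not simplifiable)
  at R: ((9+z)*70) (not simplifiable)
  at RL: (9+z) (not simplifiable)
Result: no simplifiable subexpression found -> normal form.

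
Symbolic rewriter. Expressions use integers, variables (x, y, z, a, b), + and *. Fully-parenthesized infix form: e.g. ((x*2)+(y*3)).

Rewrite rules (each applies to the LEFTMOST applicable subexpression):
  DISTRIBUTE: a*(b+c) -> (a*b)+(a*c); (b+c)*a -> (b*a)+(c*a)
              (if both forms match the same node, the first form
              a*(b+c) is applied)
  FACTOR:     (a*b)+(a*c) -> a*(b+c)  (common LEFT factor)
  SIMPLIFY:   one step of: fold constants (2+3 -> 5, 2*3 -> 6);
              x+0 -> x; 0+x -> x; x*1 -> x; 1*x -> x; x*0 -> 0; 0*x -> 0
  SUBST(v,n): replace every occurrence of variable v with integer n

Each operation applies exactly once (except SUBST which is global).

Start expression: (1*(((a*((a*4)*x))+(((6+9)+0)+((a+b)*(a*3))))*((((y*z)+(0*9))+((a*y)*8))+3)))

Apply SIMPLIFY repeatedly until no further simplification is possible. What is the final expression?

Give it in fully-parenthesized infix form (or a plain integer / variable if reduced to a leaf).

Answer: (((a*((a*4)*x))+(15+((a+b)*(a*3))))*(((y*z)+((a*y)*8))+3))

Derivation:
Start: (1*(((a*((a*4)*x))+(((6+9)+0)+((a+b)*(a*3))))*((((y*z)+(0*9))+((a*y)*8))+3)))
Step 1: at root: (1*(((a*((a*4)*x))+(((6+9)+0)+((a+b)*(a*3))))*((((y*z)+(0*9))+((a*y)*8))+3))) -> (((a*((a*4)*x))+(((6+9)+0)+((a+b)*(a*3))))*((((y*z)+(0*9))+((a*y)*8))+3)); overall: (1*(((a*((a*4)*x))+(((6+9)+0)+((a+b)*(a*3))))*((((y*z)+(0*9))+((a*y)*8))+3))) -> (((a*((a*4)*x))+(((6+9)+0)+((a+b)*(a*3))))*((((y*z)+(0*9))+((a*y)*8))+3))
Step 2: at LRL: ((6+9)+0) -> (6+9); overall: (((a*((a*4)*x))+(((6+9)+0)+((a+b)*(a*3))))*((((y*z)+(0*9))+((a*y)*8))+3)) -> (((a*((a*4)*x))+((6+9)+((a+b)*(a*3))))*((((y*z)+(0*9))+((a*y)*8))+3))
Step 3: at LRL: (6+9) -> 15; overall: (((a*((a*4)*x))+((6+9)+((a+b)*(a*3))))*((((y*z)+(0*9))+((a*y)*8))+3)) -> (((a*((a*4)*x))+(15+((a+b)*(a*3))))*((((y*z)+(0*9))+((a*y)*8))+3))
Step 4: at RLLR: (0*9) -> 0; overall: (((a*((a*4)*x))+(15+((a+b)*(a*3))))*((((y*z)+(0*9))+((a*y)*8))+3)) -> (((a*((a*4)*x))+(15+((a+b)*(a*3))))*((((y*z)+0)+((a*y)*8))+3))
Step 5: at RLL: ((y*z)+0) -> (y*z); overall: (((a*((a*4)*x))+(15+((a+b)*(a*3))))*((((y*z)+0)+((a*y)*8))+3)) -> (((a*((a*4)*x))+(15+((a+b)*(a*3))))*(((y*z)+((a*y)*8))+3))
Fixed point: (((a*((a*4)*x))+(15+((a+b)*(a*3))))*(((y*z)+((a*y)*8))+3))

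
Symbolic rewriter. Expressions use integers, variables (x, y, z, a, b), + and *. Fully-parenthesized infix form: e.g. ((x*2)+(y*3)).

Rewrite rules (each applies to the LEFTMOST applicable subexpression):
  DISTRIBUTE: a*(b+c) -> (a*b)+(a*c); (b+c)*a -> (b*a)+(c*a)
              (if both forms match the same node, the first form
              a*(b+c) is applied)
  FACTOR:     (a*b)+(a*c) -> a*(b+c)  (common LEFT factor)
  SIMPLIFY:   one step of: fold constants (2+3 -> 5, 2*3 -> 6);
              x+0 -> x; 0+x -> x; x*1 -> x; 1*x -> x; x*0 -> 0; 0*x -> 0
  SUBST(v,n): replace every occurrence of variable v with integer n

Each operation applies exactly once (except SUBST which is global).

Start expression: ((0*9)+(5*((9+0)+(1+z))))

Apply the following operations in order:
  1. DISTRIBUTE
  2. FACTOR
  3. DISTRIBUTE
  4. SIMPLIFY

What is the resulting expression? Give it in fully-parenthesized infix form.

Answer: (0+((5*(9+0))+(5*(1+z))))

Derivation:
Start: ((0*9)+(5*((9+0)+(1+z))))
Apply DISTRIBUTE at R (target: (5*((9+0)+(1+z)))): ((0*9)+(5*((9+0)+(1+z)))) -> ((0*9)+((5*(9+0))+(5*(1+z))))
Apply FACTOR at R (target: ((5*(9+0))+(5*(1+z)))): ((0*9)+((5*(9+0))+(5*(1+z)))) -> ((0*9)+(5*((9+0)+(1+z))))
Apply DISTRIBUTE at R (target: (5*((9+0)+(1+z)))): ((0*9)+(5*((9+0)+(1+z)))) -> ((0*9)+((5*(9+0))+(5*(1+z))))
Apply SIMPLIFY at L (target: (0*9)): ((0*9)+((5*(9+0))+(5*(1+z)))) -> (0+((5*(9+0))+(5*(1+z))))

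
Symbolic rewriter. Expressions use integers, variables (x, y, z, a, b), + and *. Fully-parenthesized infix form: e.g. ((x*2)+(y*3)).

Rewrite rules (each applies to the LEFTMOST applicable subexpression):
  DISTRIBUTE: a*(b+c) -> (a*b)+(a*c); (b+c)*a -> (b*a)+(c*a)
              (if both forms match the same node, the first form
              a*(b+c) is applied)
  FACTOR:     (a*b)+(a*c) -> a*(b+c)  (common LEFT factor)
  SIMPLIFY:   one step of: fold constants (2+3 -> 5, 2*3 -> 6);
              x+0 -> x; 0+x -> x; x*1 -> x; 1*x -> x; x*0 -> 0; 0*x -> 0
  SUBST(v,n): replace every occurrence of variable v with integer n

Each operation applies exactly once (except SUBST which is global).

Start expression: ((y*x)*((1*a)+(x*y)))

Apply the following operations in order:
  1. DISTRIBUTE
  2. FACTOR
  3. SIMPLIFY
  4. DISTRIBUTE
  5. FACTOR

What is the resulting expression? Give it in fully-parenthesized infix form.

Start: ((y*x)*((1*a)+(x*y)))
Apply DISTRIBUTE at root (target: ((y*x)*((1*a)+(x*y)))): ((y*x)*((1*a)+(x*y))) -> (((y*x)*(1*a))+((y*x)*(x*y)))
Apply FACTOR at root (target: (((y*x)*(1*a))+((y*x)*(x*y)))): (((y*x)*(1*a))+((y*x)*(x*y))) -> ((y*x)*((1*a)+(x*y)))
Apply SIMPLIFY at RL (target: (1*a)): ((y*x)*((1*a)+(x*y))) -> ((y*x)*(a+(x*y)))
Apply DISTRIBUTE at root (target: ((y*x)*(a+(x*y)))): ((y*x)*(a+(x*y))) -> (((y*x)*a)+((y*x)*(x*y)))
Apply FACTOR at root (target: (((y*x)*a)+((y*x)*(x*y)))): (((y*x)*a)+((y*x)*(x*y))) -> ((y*x)*(a+(x*y)))

Answer: ((y*x)*(a+(x*y)))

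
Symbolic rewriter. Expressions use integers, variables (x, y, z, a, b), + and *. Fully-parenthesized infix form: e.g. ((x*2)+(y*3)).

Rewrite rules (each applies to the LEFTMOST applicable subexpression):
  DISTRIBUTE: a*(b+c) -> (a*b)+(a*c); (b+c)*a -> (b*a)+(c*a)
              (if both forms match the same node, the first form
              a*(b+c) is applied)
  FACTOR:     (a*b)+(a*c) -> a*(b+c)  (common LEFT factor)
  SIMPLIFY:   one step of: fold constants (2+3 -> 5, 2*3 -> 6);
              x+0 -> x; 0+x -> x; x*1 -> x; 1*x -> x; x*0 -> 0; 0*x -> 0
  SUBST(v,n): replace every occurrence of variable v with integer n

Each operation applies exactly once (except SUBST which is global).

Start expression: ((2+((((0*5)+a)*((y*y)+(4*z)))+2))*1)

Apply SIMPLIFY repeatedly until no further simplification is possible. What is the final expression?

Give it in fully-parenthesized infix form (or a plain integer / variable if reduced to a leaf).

Start: ((2+((((0*5)+a)*((y*y)+(4*z)))+2))*1)
Step 1: at root: ((2+((((0*5)+a)*((y*y)+(4*z)))+2))*1) -> (2+((((0*5)+a)*((y*y)+(4*z)))+2)); overall: ((2+((((0*5)+a)*((y*y)+(4*z)))+2))*1) -> (2+((((0*5)+a)*((y*y)+(4*z)))+2))
Step 2: at RLLL: (0*5) -> 0; overall: (2+((((0*5)+a)*((y*y)+(4*z)))+2)) -> (2+(((0+a)*((y*y)+(4*z)))+2))
Step 3: at RLL: (0+a) -> a; overall: (2+(((0+a)*((y*y)+(4*z)))+2)) -> (2+((a*((y*y)+(4*z)))+2))
Fixed point: (2+((a*((y*y)+(4*z)))+2))

Answer: (2+((a*((y*y)+(4*z)))+2))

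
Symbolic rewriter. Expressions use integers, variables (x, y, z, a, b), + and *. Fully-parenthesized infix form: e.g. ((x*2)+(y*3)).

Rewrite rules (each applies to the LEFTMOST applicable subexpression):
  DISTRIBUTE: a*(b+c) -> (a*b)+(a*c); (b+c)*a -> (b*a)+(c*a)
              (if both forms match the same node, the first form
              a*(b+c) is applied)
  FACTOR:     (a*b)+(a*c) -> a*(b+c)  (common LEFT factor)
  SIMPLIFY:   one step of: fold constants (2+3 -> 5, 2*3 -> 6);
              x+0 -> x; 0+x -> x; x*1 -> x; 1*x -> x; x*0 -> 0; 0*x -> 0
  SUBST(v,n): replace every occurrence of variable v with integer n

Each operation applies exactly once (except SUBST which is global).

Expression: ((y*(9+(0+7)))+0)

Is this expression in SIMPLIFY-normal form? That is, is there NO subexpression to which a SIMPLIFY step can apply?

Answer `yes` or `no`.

Expression: ((y*(9+(0+7)))+0)
Scanning for simplifiable subexpressions (pre-order)...
  at root: ((y*(9+(0+7)))+0) (SIMPLIFIABLE)
  at L: (y*(9+(0+7))) (not simplifiable)
  at LR: (9+(0+7)) (not simplifiable)
  at LRR: (0+7) (SIMPLIFIABLE)
Found simplifiable subexpr at path root: ((y*(9+(0+7)))+0)
One SIMPLIFY step would give: (y*(9+(0+7)))
-> NOT in normal form.

Answer: no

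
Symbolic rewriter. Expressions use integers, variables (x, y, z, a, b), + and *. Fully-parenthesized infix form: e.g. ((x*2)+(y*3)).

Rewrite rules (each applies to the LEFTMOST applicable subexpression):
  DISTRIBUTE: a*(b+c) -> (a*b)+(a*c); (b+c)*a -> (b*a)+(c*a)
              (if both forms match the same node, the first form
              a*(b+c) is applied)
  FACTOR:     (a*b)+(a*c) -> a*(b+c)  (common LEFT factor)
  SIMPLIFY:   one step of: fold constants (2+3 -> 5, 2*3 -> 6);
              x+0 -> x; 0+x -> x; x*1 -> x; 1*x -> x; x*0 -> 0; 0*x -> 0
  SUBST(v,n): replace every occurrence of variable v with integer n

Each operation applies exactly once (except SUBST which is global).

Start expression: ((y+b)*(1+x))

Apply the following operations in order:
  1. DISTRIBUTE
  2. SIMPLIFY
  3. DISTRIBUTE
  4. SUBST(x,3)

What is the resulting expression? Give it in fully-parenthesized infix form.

Answer: ((y+b)+((y*3)+(b*3)))

Derivation:
Start: ((y+b)*(1+x))
Apply DISTRIBUTE at root (target: ((y+b)*(1+x))): ((y+b)*(1+x)) -> (((y+b)*1)+((y+b)*x))
Apply SIMPLIFY at L (target: ((y+b)*1)): (((y+b)*1)+((y+b)*x)) -> ((y+b)+((y+b)*x))
Apply DISTRIBUTE at R (target: ((y+b)*x)): ((y+b)+((y+b)*x)) -> ((y+b)+((y*x)+(b*x)))
Apply SUBST(x,3): ((y+b)+((y*x)+(b*x))) -> ((y+b)+((y*3)+(b*3)))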